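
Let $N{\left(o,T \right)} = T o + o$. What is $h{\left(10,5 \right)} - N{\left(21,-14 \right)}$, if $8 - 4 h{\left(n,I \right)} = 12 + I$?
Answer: $\frac{1083}{4} \approx 270.75$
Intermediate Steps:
$N{\left(o,T \right)} = o + T o$
$h{\left(n,I \right)} = -1 - \frac{I}{4}$ ($h{\left(n,I \right)} = 2 - \frac{12 + I}{4} = 2 - \left(3 + \frac{I}{4}\right) = -1 - \frac{I}{4}$)
$h{\left(10,5 \right)} - N{\left(21,-14 \right)} = \left(-1 - \frac{5}{4}\right) - 21 \left(1 - 14\right) = \left(-1 - \frac{5}{4}\right) - 21 \left(-13\right) = - \frac{9}{4} - -273 = - \frac{9}{4} + 273 = \frac{1083}{4}$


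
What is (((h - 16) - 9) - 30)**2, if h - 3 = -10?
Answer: 3844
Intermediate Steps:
h = -7 (h = 3 - 10 = -7)
(((h - 16) - 9) - 30)**2 = (((-7 - 16) - 9) - 30)**2 = ((-23 - 9) - 30)**2 = (-32 - 30)**2 = (-62)**2 = 3844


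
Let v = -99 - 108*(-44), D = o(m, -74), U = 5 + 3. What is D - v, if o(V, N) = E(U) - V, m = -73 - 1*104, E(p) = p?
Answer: -4468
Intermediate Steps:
U = 8
m = -177 (m = -73 - 104 = -177)
o(V, N) = 8 - V
D = 185 (D = 8 - 1*(-177) = 8 + 177 = 185)
v = 4653 (v = -99 + 4752 = 4653)
D - v = 185 - 1*4653 = 185 - 4653 = -4468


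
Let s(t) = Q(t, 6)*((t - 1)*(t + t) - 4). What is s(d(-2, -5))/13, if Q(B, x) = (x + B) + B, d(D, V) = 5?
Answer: 576/13 ≈ 44.308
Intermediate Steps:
Q(B, x) = x + 2*B (Q(B, x) = (B + x) + B = x + 2*B)
s(t) = (-4 + 2*t*(-1 + t))*(6 + 2*t) (s(t) = (6 + 2*t)*((t - 1)*(t + t) - 4) = (6 + 2*t)*((-1 + t)*(2*t) - 4) = (6 + 2*t)*(2*t*(-1 + t) - 4) = (6 + 2*t)*(-4 + 2*t*(-1 + t)) = (-4 + 2*t*(-1 + t))*(6 + 2*t))
s(d(-2, -5))/13 = -4*(3 + 5)*(2 + 5 - 1*5²)/13 = -4*8*(2 + 5 - 1*25)*(1/13) = -4*8*(2 + 5 - 25)*(1/13) = -4*8*(-18)*(1/13) = 576*(1/13) = 576/13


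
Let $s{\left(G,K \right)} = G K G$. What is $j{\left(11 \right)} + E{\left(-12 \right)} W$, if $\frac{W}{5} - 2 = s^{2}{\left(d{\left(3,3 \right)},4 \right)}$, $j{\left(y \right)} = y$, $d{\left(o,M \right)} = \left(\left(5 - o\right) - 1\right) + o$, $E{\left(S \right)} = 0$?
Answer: $11$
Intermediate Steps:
$d{\left(o,M \right)} = 4$ ($d{\left(o,M \right)} = \left(4 - o\right) + o = 4$)
$s{\left(G,K \right)} = K G^{2}$
$W = 20490$ ($W = 10 + 5 \left(4 \cdot 4^{2}\right)^{2} = 10 + 5 \left(4 \cdot 16\right)^{2} = 10 + 5 \cdot 64^{2} = 10 + 5 \cdot 4096 = 10 + 20480 = 20490$)
$j{\left(11 \right)} + E{\left(-12 \right)} W = 11 + 0 \cdot 20490 = 11 + 0 = 11$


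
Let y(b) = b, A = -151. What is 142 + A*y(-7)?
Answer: 1199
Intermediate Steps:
142 + A*y(-7) = 142 - 151*(-7) = 142 + 1057 = 1199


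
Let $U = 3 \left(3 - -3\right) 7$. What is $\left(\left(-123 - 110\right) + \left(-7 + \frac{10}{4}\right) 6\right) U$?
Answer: $-32760$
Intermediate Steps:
$U = 126$ ($U = 3 \left(3 + 3\right) 7 = 3 \cdot 6 \cdot 7 = 18 \cdot 7 = 126$)
$\left(\left(-123 - 110\right) + \left(-7 + \frac{10}{4}\right) 6\right) U = \left(\left(-123 - 110\right) + \left(-7 + \frac{10}{4}\right) 6\right) 126 = \left(\left(-123 - 110\right) + \left(-7 + 10 \cdot \frac{1}{4}\right) 6\right) 126 = \left(-233 + \left(-7 + \frac{5}{2}\right) 6\right) 126 = \left(-233 - 27\right) 126 = \left(-260\right) 126 = -32760$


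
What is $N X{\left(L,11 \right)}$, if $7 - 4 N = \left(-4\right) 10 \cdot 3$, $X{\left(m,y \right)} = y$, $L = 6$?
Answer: $\frac{1397}{4} \approx 349.25$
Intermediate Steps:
$N = \frac{127}{4}$ ($N = \frac{7}{4} - \frac{\left(-4\right) 10 \cdot 3}{4} = \frac{7}{4} - \frac{\left(-40\right) 3}{4} = \frac{7}{4} - -30 = \frac{7}{4} + 30 = \frac{127}{4} \approx 31.75$)
$N X{\left(L,11 \right)} = \frac{127}{4} \cdot 11 = \frac{1397}{4}$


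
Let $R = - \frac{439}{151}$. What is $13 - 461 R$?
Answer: $\frac{204342}{151} \approx 1353.3$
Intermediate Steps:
$R = - \frac{439}{151}$ ($R = \left(-439\right) \frac{1}{151} = - \frac{439}{151} \approx -2.9073$)
$13 - 461 R = 13 - - \frac{202379}{151} = 13 + \frac{202379}{151} = \frac{204342}{151}$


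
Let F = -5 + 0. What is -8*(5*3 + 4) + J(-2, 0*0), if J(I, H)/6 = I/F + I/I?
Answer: -718/5 ≈ -143.60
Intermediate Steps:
F = -5
J(I, H) = 6 - 6*I/5 (J(I, H) = 6*(I/(-5) + I/I) = 6*(I*(-⅕) + 1) = 6*(-I/5 + 1) = 6*(1 - I/5) = 6 - 6*I/5)
-8*(5*3 + 4) + J(-2, 0*0) = -8*(5*3 + 4) + (6 - 6/5*(-2)) = -8*(15 + 4) + (6 + 12/5) = -8*19 + 42/5 = -152 + 42/5 = -718/5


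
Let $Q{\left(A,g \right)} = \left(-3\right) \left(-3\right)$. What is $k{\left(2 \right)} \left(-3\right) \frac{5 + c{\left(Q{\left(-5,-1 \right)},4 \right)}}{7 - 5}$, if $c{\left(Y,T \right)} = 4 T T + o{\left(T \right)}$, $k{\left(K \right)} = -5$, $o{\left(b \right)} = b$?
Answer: $\frac{1095}{2} \approx 547.5$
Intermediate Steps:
$Q{\left(A,g \right)} = 9$
$c{\left(Y,T \right)} = T + 4 T^{2}$ ($c{\left(Y,T \right)} = 4 T T + T = 4 T^{2} + T = T + 4 T^{2}$)
$k{\left(2 \right)} \left(-3\right) \frac{5 + c{\left(Q{\left(-5,-1 \right)},4 \right)}}{7 - 5} = \left(-5\right) \left(-3\right) \frac{5 + 4 \left(1 + 4 \cdot 4\right)}{7 - 5} = 15 \frac{5 + 4 \left(1 + 16\right)}{2} = 15 \left(5 + 4 \cdot 17\right) \frac{1}{2} = 15 \left(5 + 68\right) \frac{1}{2} = 15 \cdot 73 \cdot \frac{1}{2} = 15 \cdot \frac{73}{2} = \frac{1095}{2}$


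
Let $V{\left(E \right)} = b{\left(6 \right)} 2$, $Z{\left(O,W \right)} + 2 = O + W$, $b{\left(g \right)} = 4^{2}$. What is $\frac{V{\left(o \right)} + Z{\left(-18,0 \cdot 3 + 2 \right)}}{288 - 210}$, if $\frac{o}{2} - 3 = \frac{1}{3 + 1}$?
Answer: $\frac{7}{39} \approx 0.17949$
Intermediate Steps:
$b{\left(g \right)} = 16$
$Z{\left(O,W \right)} = -2 + O + W$ ($Z{\left(O,W \right)} = -2 + \left(O + W\right) = -2 + O + W$)
$o = \frac{13}{2}$ ($o = 6 + \frac{2}{3 + 1} = 6 + \frac{2}{4} = 6 + 2 \cdot \frac{1}{4} = 6 + \frac{1}{2} = \frac{13}{2} \approx 6.5$)
$V{\left(E \right)} = 32$ ($V{\left(E \right)} = 16 \cdot 2 = 32$)
$\frac{V{\left(o \right)} + Z{\left(-18,0 \cdot 3 + 2 \right)}}{288 - 210} = \frac{32 - 18}{288 - 210} = \frac{32 - 18}{78} = \left(32 - 18\right) \frac{1}{78} = 14 \cdot \frac{1}{78} = \frac{7}{39}$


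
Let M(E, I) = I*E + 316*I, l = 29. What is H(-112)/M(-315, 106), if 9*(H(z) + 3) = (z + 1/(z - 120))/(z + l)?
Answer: -493927/18370224 ≈ -0.026887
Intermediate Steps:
M(E, I) = 316*I + E*I (M(E, I) = E*I + 316*I = 316*I + E*I)
H(z) = -3 + (z + 1/(-120 + z))/(9*(29 + z)) (H(z) = -3 + ((z + 1/(z - 120))/(z + 29))/9 = -3 + ((z + 1/(-120 + z))/(29 + z))/9 = -3 + (z + 1/(-120 + z))/(9*(29 + z)))
H(-112)/M(-315, 106) = ((-93961 - 2337*(-112) + 26*(-112)**2)/(9*(3480 - 1*(-112)**2 + 91*(-112))))/((106*(316 - 315))) = ((-93961 + 261744 + 26*12544)/(9*(3480 - 1*12544 - 10192)))/((106*1)) = ((-93961 + 261744 + 326144)/(9*(3480 - 12544 - 10192)))/106 = ((1/9)*493927/(-19256))*(1/106) = ((1/9)*(-1/19256)*493927)*(1/106) = -493927/173304*1/106 = -493927/18370224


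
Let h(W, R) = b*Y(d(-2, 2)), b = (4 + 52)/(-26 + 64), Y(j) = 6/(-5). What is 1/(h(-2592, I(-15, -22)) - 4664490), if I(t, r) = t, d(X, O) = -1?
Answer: -95/443126718 ≈ -2.1439e-7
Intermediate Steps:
Y(j) = -6/5 (Y(j) = 6*(-⅕) = -6/5)
b = 28/19 (b = 56/38 = 56*(1/38) = 28/19 ≈ 1.4737)
h(W, R) = -168/95 (h(W, R) = (28/19)*(-6/5) = -168/95)
1/(h(-2592, I(-15, -22)) - 4664490) = 1/(-168/95 - 4664490) = 1/(-443126718/95) = -95/443126718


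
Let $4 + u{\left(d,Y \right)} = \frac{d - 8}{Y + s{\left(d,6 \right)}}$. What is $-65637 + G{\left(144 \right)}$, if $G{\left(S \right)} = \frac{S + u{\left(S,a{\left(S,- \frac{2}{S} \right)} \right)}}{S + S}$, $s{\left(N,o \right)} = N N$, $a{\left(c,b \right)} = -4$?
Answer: $- \frac{48987943397}{746352} \approx -65637.0$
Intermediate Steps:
$s{\left(N,o \right)} = N^{2}$
$u{\left(d,Y \right)} = -4 + \frac{-8 + d}{Y + d^{2}}$ ($u{\left(d,Y \right)} = -4 + \frac{d - 8}{Y + d^{2}} = -4 + \frac{-8 + d}{Y + d^{2}}$)
$G{\left(S \right)} = \frac{S + \frac{8 + S - 4 S^{2}}{-4 + S^{2}}}{2 S}$ ($G{\left(S \right)} = \frac{S + \frac{-8 + S - -16 - 4 S^{2}}{-4 + S^{2}}}{S + S} = \frac{S + \frac{-8 + S + 16 - 4 S^{2}}{-4 + S^{2}}}{2 S} = \left(S + \frac{8 + S - 4 S^{2}}{-4 + S^{2}}\right) \frac{1}{2 S} = \frac{S + \frac{8 + S - 4 S^{2}}{-4 + S^{2}}}{2 S}$)
$-65637 + G{\left(144 \right)} = -65637 + \frac{8 + 144^{3} - 4 \cdot 144^{2} - 432}{2 \cdot 144 \left(-4 + 144^{2}\right)} = -65637 + \frac{1}{2} \cdot \frac{1}{144} \frac{1}{-4 + 20736} \left(8 + 2985984 - 82944 - 432\right) = -65637 + \frac{1}{2} \cdot \frac{1}{144} \cdot \frac{1}{20732} \left(8 + 2985984 - 82944 - 432\right) = -65637 + \frac{1}{2} \cdot \frac{1}{144} \cdot \frac{1}{20732} \cdot 2902616 = -65637 + \frac{362827}{746352} = - \frac{48987943397}{746352}$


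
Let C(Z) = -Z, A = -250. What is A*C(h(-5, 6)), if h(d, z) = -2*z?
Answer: -3000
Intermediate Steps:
A*C(h(-5, 6)) = -(-250)*(-2*6) = -(-250)*(-12) = -250*12 = -3000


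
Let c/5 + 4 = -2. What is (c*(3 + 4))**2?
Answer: 44100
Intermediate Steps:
c = -30 (c = -20 + 5*(-2) = -20 - 10 = -30)
(c*(3 + 4))**2 = (-30*(3 + 4))**2 = (-30*7)**2 = (-210)**2 = 44100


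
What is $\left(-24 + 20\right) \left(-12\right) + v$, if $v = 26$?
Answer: $74$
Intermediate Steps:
$\left(-24 + 20\right) \left(-12\right) + v = \left(-24 + 20\right) \left(-12\right) + 26 = \left(-4\right) \left(-12\right) + 26 = 48 + 26 = 74$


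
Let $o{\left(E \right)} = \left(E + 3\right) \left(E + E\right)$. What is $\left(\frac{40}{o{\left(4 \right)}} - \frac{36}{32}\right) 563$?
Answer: $- \frac{12949}{56} \approx -231.23$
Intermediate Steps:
$o{\left(E \right)} = 2 E \left(3 + E\right)$ ($o{\left(E \right)} = \left(3 + E\right) 2 E = 2 E \left(3 + E\right)$)
$\left(\frac{40}{o{\left(4 \right)}} - \frac{36}{32}\right) 563 = \left(\frac{40}{2 \cdot 4 \left(3 + 4\right)} - \frac{36}{32}\right) 563 = \left(\frac{40}{2 \cdot 4 \cdot 7} - \frac{9}{8}\right) 563 = \left(\frac{40}{56} - \frac{9}{8}\right) 563 = \left(40 \cdot \frac{1}{56} - \frac{9}{8}\right) 563 = \left(\frac{5}{7} - \frac{9}{8}\right) 563 = \left(- \frac{23}{56}\right) 563 = - \frac{12949}{56}$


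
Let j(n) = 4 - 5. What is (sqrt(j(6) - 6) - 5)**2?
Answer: (5 - I*sqrt(7))**2 ≈ 18.0 - 26.458*I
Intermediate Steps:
j(n) = -1
(sqrt(j(6) - 6) - 5)**2 = (sqrt(-1 - 6) - 5)**2 = (sqrt(-7) - 5)**2 = (I*sqrt(7) - 5)**2 = (-5 + I*sqrt(7))**2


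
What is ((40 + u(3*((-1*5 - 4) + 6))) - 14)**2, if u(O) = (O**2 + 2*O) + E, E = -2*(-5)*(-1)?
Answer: 6241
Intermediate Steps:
E = -10 (E = 10*(-1) = -10)
u(O) = -10 + O**2 + 2*O (u(O) = (O**2 + 2*O) - 10 = -10 + O**2 + 2*O)
((40 + u(3*((-1*5 - 4) + 6))) - 14)**2 = ((40 + (-10 + (3*((-1*5 - 4) + 6))**2 + 2*(3*((-1*5 - 4) + 6)))) - 14)**2 = ((40 + (-10 + (3*((-5 - 4) + 6))**2 + 2*(3*((-5 - 4) + 6)))) - 14)**2 = ((40 + (-10 + (3*(-9 + 6))**2 + 2*(3*(-9 + 6)))) - 14)**2 = ((40 + (-10 + (3*(-3))**2 + 2*(3*(-3)))) - 14)**2 = ((40 + (-10 + (-9)**2 + 2*(-9))) - 14)**2 = ((40 + (-10 + 81 - 18)) - 14)**2 = ((40 + 53) - 14)**2 = (93 - 14)**2 = 79**2 = 6241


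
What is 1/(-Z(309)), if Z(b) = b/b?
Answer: -1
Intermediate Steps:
Z(b) = 1
1/(-Z(309)) = 1/(-1*1) = 1/(-1) = -1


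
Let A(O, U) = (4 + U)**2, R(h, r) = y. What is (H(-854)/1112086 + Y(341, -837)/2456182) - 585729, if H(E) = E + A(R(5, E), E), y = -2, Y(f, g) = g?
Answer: -799954283303565359/1365742807826 ≈ -5.8573e+5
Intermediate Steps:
R(h, r) = -2
H(E) = E + (4 + E)**2
(H(-854)/1112086 + Y(341, -837)/2456182) - 585729 = ((-854 + (4 - 854)**2)/1112086 - 837/2456182) - 585729 = ((-854 + (-850)**2)*(1/1112086) - 837*1/2456182) - 585729 = ((-854 + 722500)*(1/1112086) - 837/2456182) - 585729 = (721646*(1/1112086) - 837/2456182) - 585729 = (360823/556043 - 837/2456182) - 585729 = 885781549795/1365742807826 - 585729 = -799954283303565359/1365742807826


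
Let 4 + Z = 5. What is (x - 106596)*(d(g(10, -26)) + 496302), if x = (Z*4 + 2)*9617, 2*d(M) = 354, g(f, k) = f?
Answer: -24274844226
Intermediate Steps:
Z = 1 (Z = -4 + 5 = 1)
d(M) = 177 (d(M) = (½)*354 = 177)
x = 57702 (x = (1*4 + 2)*9617 = (4 + 2)*9617 = 6*9617 = 57702)
(x - 106596)*(d(g(10, -26)) + 496302) = (57702 - 106596)*(177 + 496302) = -48894*496479 = -24274844226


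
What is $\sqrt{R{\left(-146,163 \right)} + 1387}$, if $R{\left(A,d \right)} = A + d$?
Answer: $6 \sqrt{39} \approx 37.47$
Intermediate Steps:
$\sqrt{R{\left(-146,163 \right)} + 1387} = \sqrt{\left(-146 + 163\right) + 1387} = \sqrt{17 + 1387} = \sqrt{1404} = 6 \sqrt{39}$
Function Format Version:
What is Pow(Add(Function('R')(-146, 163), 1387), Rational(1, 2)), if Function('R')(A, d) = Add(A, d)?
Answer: Mul(6, Pow(39, Rational(1, 2))) ≈ 37.470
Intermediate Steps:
Pow(Add(Function('R')(-146, 163), 1387), Rational(1, 2)) = Pow(Add(Add(-146, 163), 1387), Rational(1, 2)) = Pow(Add(17, 1387), Rational(1, 2)) = Pow(1404, Rational(1, 2)) = Mul(6, Pow(39, Rational(1, 2)))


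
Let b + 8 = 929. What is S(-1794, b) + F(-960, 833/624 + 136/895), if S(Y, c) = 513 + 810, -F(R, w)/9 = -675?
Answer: 7398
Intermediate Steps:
b = 921 (b = -8 + 929 = 921)
F(R, w) = 6075 (F(R, w) = -9*(-675) = 6075)
S(Y, c) = 1323
S(-1794, b) + F(-960, 833/624 + 136/895) = 1323 + 6075 = 7398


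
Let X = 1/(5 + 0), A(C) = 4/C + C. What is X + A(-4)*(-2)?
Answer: 51/5 ≈ 10.200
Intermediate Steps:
A(C) = C + 4/C
X = 1/5 ≈ 0.20000
X + A(-4)*(-2) = 1/5 + (-4 + 4/(-4))*(-2) = 1/5 + (-4 + 4*(-1/4))*(-2) = 1/5 + (-4 - 1)*(-2) = 1/5 - 5*(-2) = 1/5 + 10 = 51/5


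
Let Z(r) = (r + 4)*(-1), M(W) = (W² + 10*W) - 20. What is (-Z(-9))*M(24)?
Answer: -3980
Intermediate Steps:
M(W) = -20 + W² + 10*W
Z(r) = -4 - r (Z(r) = (4 + r)*(-1) = -4 - r)
(-Z(-9))*M(24) = (-(-4 - 1*(-9)))*(-20 + 24² + 10*24) = (-(-4 + 9))*(-20 + 576 + 240) = -1*5*796 = -5*796 = -3980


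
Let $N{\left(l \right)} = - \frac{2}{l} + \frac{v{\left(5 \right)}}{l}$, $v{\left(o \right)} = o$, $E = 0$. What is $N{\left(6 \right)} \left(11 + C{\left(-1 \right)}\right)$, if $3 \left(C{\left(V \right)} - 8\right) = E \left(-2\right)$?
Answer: $\frac{19}{2} \approx 9.5$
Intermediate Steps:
$N{\left(l \right)} = \frac{3}{l}$ ($N{\left(l \right)} = - \frac{2}{l} + \frac{5}{l} = \frac{3}{l}$)
$C{\left(V \right)} = 8$ ($C{\left(V \right)} = 8 + \frac{0 \left(-2\right)}{3} = 8 + \frac{1}{3} \cdot 0 = 8 + 0 = 8$)
$N{\left(6 \right)} \left(11 + C{\left(-1 \right)}\right) = \frac{3}{6} \left(11 + 8\right) = 3 \cdot \frac{1}{6} \cdot 19 = \frac{1}{2} \cdot 19 = \frac{19}{2}$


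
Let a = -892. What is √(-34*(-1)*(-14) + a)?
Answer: 6*I*√38 ≈ 36.987*I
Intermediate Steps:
√(-34*(-1)*(-14) + a) = √(-34*(-1)*(-14) - 892) = √(34*(-14) - 892) = √(-476 - 892) = √(-1368) = 6*I*√38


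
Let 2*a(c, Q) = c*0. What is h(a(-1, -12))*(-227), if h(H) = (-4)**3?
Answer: 14528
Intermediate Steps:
a(c, Q) = 0 (a(c, Q) = (c*0)/2 = (1/2)*0 = 0)
h(H) = -64
h(a(-1, -12))*(-227) = -64*(-227) = 14528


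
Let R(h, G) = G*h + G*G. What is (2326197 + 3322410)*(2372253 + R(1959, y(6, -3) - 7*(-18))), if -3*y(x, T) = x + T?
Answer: 14871387025071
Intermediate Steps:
y(x, T) = -T/3 - x/3 (y(x, T) = -(x + T)/3 = -(T + x)/3 = -T/3 - x/3)
R(h, G) = G² + G*h (R(h, G) = G*h + G² = G² + G*h)
(2326197 + 3322410)*(2372253 + R(1959, y(6, -3) - 7*(-18))) = (2326197 + 3322410)*(2372253 + ((-⅓*(-3) - ⅓*6) - 7*(-18))*(((-⅓*(-3) - ⅓*6) - 7*(-18)) + 1959)) = 5648607*(2372253 + ((1 - 2) + 126)*(((1 - 2) + 126) + 1959)) = 5648607*(2372253 + (-1 + 126)*((-1 + 126) + 1959)) = 5648607*(2372253 + 125*(125 + 1959)) = 5648607*(2372253 + 125*2084) = 5648607*(2372253 + 260500) = 5648607*2632753 = 14871387025071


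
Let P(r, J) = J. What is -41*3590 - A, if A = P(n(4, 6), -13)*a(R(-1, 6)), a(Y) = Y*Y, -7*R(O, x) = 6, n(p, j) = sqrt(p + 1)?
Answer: -7211842/49 ≈ -1.4718e+5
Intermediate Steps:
n(p, j) = sqrt(1 + p)
R(O, x) = -6/7 (R(O, x) = -1/7*6 = -6/7)
a(Y) = Y**2
A = -468/49 (A = -13*(-6/7)**2 = -13*36/49 = -468/49 ≈ -9.5510)
-41*3590 - A = -41*3590 - 1*(-468/49) = -147190 + 468/49 = -7211842/49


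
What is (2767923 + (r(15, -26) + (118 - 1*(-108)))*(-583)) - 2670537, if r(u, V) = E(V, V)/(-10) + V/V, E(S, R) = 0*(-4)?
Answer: -34955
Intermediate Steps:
E(S, R) = 0
r(u, V) = 1 (r(u, V) = 0/(-10) + V/V = 0*(-1/10) + 1 = 0 + 1 = 1)
(2767923 + (r(15, -26) + (118 - 1*(-108)))*(-583)) - 2670537 = (2767923 + (1 + (118 - 1*(-108)))*(-583)) - 2670537 = (2767923 + (1 + (118 + 108))*(-583)) - 2670537 = (2767923 + (1 + 226)*(-583)) - 2670537 = (2767923 + 227*(-583)) - 2670537 = (2767923 - 132341) - 2670537 = 2635582 - 2670537 = -34955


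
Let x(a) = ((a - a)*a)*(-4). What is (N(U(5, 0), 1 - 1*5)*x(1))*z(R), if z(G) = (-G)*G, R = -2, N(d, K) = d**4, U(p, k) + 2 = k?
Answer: 0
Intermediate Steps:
U(p, k) = -2 + k
x(a) = 0 (x(a) = (0*a)*(-4) = 0*(-4) = 0)
z(G) = -G**2
(N(U(5, 0), 1 - 1*5)*x(1))*z(R) = ((-2 + 0)**4*0)*(-1*(-2)**2) = ((-2)**4*0)*(-1*4) = (16*0)*(-4) = 0*(-4) = 0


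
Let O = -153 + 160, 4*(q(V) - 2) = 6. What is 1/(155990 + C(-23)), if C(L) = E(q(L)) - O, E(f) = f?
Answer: 2/311973 ≈ 6.4108e-6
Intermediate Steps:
q(V) = 7/2 (q(V) = 2 + (¼)*6 = 2 + 3/2 = 7/2)
O = 7
C(L) = -7/2 (C(L) = 7/2 - 1*7 = 7/2 - 7 = -7/2)
1/(155990 + C(-23)) = 1/(155990 - 7/2) = 1/(311973/2) = 2/311973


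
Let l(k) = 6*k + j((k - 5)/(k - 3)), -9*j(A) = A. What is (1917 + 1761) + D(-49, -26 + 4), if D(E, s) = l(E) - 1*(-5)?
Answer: 88111/26 ≈ 3388.9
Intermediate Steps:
j(A) = -A/9
l(k) = 6*k - (-5 + k)/(9*(-3 + k)) (l(k) = 6*k - (k - 5)/(9*(k - 3)) = 6*k - (-5 + k)/(9*(-3 + k)))
D(E, s) = 5 + (5 - E + 54*E*(-3 + E))/(9*(-3 + E)) (D(E, s) = (5 - E + 54*E*(-3 + E))/(9*(-3 + E)) - 1*(-5) = (5 - E + 54*E*(-3 + E))/(9*(-3 + E)) + 5 = 5 + (5 - E + 54*E*(-3 + E))/(9*(-3 + E)))
(1917 + 1761) + D(-49, -26 + 4) = (1917 + 1761) + 2*(-65 - 59*(-49) + 27*(-49)**2)/(9*(-3 - 49)) = 3678 + (2/9)*(-65 + 2891 + 27*2401)/(-52) = 3678 + (2/9)*(-1/52)*(-65 + 2891 + 64827) = 3678 + (2/9)*(-1/52)*67653 = 3678 - 7517/26 = 88111/26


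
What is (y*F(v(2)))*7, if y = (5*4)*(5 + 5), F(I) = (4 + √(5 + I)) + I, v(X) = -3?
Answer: 1400 + 1400*√2 ≈ 3379.9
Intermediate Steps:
F(I) = 4 + I + √(5 + I)
y = 200 (y = 20*10 = 200)
(y*F(v(2)))*7 = (200*(4 - 3 + √(5 - 3)))*7 = (200*(4 - 3 + √2))*7 = (200*(1 + √2))*7 = (200 + 200*√2)*7 = 1400 + 1400*√2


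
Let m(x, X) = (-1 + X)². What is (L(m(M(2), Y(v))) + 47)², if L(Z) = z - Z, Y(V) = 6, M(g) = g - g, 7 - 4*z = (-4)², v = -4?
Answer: 6241/16 ≈ 390.06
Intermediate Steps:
z = -9/4 (z = 7/4 - ¼*(-4)² = 7/4 - ¼*16 = 7/4 - 4 = -9/4 ≈ -2.2500)
M(g) = 0
L(Z) = -9/4 - Z
(L(m(M(2), Y(v))) + 47)² = ((-9/4 - (-1 + 6)²) + 47)² = ((-9/4 - 1*5²) + 47)² = ((-9/4 - 1*25) + 47)² = ((-9/4 - 25) + 47)² = (-109/4 + 47)² = (79/4)² = 6241/16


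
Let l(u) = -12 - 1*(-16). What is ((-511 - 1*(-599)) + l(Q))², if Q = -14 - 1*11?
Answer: 8464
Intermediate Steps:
Q = -25 (Q = -14 - 11 = -25)
l(u) = 4 (l(u) = -12 + 16 = 4)
((-511 - 1*(-599)) + l(Q))² = ((-511 - 1*(-599)) + 4)² = ((-511 + 599) + 4)² = (88 + 4)² = 92² = 8464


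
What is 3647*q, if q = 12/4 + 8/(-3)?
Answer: 3647/3 ≈ 1215.7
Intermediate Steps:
q = ⅓ (q = 12*(¼) + 8*(-⅓) = 3 - 8/3 = ⅓ ≈ 0.33333)
3647*q = 3647*(⅓) = 3647/3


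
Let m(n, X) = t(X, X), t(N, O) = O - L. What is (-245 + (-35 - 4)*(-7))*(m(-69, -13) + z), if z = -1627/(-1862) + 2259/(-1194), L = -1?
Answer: -9647452/26467 ≈ -364.51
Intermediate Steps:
z = -188635/185269 (z = -1627*(-1/1862) + 2259*(-1/1194) = 1627/1862 - 753/398 = -188635/185269 ≈ -1.0182)
t(N, O) = 1 + O (t(N, O) = O - 1*(-1) = O + 1 = 1 + O)
m(n, X) = 1 + X
(-245 + (-35 - 4)*(-7))*(m(-69, -13) + z) = (-245 + (-35 - 4)*(-7))*((1 - 13) - 188635/185269) = (-245 - 39*(-7))*(-12 - 188635/185269) = (-245 + 273)*(-2411863/185269) = 28*(-2411863/185269) = -9647452/26467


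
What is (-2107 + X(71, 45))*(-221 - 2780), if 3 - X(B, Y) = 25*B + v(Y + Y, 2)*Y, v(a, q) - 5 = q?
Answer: 12586194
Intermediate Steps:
v(a, q) = 5 + q
X(B, Y) = 3 - 25*B - 7*Y (X(B, Y) = 3 - (25*B + (5 + 2)*Y) = 3 - (25*B + 7*Y) = 3 - (7*Y + 25*B) = 3 + (-25*B - 7*Y) = 3 - 25*B - 7*Y)
(-2107 + X(71, 45))*(-221 - 2780) = (-2107 + (3 - 25*71 - 7*45))*(-221 - 2780) = (-2107 + (3 - 1775 - 315))*(-3001) = (-2107 - 2087)*(-3001) = -4194*(-3001) = 12586194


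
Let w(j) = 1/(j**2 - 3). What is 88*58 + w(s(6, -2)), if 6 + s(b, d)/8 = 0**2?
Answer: 11744305/2301 ≈ 5104.0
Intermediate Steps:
s(b, d) = -48 (s(b, d) = -48 + 8*0**2 = -48 + 8*0 = -48 + 0 = -48)
w(j) = 1/(-3 + j**2)
88*58 + w(s(6, -2)) = 88*58 + 1/(-3 + (-48)**2) = 5104 + 1/(-3 + 2304) = 5104 + 1/2301 = 11744305/2301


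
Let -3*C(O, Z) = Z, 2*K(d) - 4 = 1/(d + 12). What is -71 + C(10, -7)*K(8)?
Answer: -2651/40 ≈ -66.275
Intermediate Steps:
K(d) = 2 + 1/(2*(12 + d)) (K(d) = 2 + 1/(2*(d + 12)) = 2 + 1/(2*(12 + d)))
C(O, Z) = -Z/3
-71 + C(10, -7)*K(8) = -71 + (-⅓*(-7))*((49 + 4*8)/(2*(12 + 8))) = -71 + 7*((½)*(49 + 32)/20)/3 = -71 + 7*((½)*(1/20)*81)/3 = -71 + (7/3)*(81/40) = -71 + 189/40 = -2651/40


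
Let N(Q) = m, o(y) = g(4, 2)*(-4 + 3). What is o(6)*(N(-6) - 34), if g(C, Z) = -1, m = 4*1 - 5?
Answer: -35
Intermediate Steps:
m = -1 (m = 4 - 5 = -1)
o(y) = 1 (o(y) = -(-4 + 3) = -1*(-1) = 1)
N(Q) = -1
o(6)*(N(-6) - 34) = 1*(-1 - 34) = 1*(-35) = -35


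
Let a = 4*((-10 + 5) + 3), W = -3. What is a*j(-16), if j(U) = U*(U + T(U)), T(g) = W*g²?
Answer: -100352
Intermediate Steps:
T(g) = -3*g²
j(U) = U*(U - 3*U²)
a = -8 (a = 4*(-5 + 3) = 4*(-2) = -8)
a*j(-16) = -8*(-16)²*(1 - 3*(-16)) = -2048*(1 + 48) = -2048*49 = -8*12544 = -100352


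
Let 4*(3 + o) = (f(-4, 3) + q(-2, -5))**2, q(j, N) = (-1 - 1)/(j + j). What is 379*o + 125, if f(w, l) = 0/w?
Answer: -15813/16 ≈ -988.31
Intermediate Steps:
f(w, l) = 0
q(j, N) = -1/j (q(j, N) = -2*1/(2*j) = -1/j)
o = -47/16 (o = -3 + (0 - 1/(-2))**2/4 = -3 + (0 - 1*(-1/2))**2/4 = -3 + (0 + 1/2)**2/4 = -3 + (1/2)**2/4 = -3 + (1/4)*(1/4) = -3 + 1/16 = -47/16 ≈ -2.9375)
379*o + 125 = 379*(-47/16) + 125 = -17813/16 + 125 = -15813/16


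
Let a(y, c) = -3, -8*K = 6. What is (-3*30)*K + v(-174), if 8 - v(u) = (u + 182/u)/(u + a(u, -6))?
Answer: 2294791/30798 ≈ 74.511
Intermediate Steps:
K = -¾ (K = -⅛*6 = -¾ ≈ -0.75000)
v(u) = 8 - (u + 182/u)/(-3 + u) (v(u) = 8 - (u + 182/u)/(u - 3) = 8 - (u + 182/u)/(-3 + u))
(-3*30)*K + v(-174) = -3*30*(-¾) + (-182 - 24*(-174) + 7*(-174)²)/((-174)*(-3 - 174)) = -90*(-¾) - 1/174*(-182 + 4176 + 7*30276)/(-177) = 135/2 - 1/174*(-1/177)*(-182 + 4176 + 211932) = 135/2 - 1/174*(-1/177)*215926 = 135/2 + 107963/15399 = 2294791/30798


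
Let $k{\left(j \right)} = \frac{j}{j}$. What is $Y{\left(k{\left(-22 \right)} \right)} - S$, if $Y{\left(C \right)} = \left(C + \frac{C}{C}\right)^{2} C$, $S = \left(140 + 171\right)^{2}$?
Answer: $-96717$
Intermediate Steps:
$k{\left(j \right)} = 1$
$S = 96721$ ($S = 311^{2} = 96721$)
$Y{\left(C \right)} = C \left(1 + C\right)^{2}$ ($Y{\left(C \right)} = \left(C + 1\right)^{2} C = \left(1 + C\right)^{2} C = C \left(1 + C\right)^{2}$)
$Y{\left(k{\left(-22 \right)} \right)} - S = 1 \left(1 + 1\right)^{2} - 96721 = 1 \cdot 2^{2} - 96721 = 1 \cdot 4 - 96721 = 4 - 96721 = -96717$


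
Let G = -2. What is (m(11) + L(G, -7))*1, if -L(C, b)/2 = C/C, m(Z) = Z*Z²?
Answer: 1329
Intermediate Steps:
m(Z) = Z³
L(C, b) = -2 (L(C, b) = -2*C/C = -2*1 = -2)
(m(11) + L(G, -7))*1 = (11³ - 2)*1 = (1331 - 2)*1 = 1329*1 = 1329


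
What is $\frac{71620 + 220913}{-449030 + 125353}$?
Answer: $- \frac{292533}{323677} \approx -0.90378$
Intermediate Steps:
$\frac{71620 + 220913}{-449030 + 125353} = \frac{292533}{-323677} = 292533 \left(- \frac{1}{323677}\right) = - \frac{292533}{323677}$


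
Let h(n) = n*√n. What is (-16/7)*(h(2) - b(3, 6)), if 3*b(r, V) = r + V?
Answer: 48/7 - 32*√2/7 ≈ 0.39217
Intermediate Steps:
b(r, V) = V/3 + r/3 (b(r, V) = (r + V)/3 = (V + r)/3 = V/3 + r/3)
h(n) = n^(3/2)
(-16/7)*(h(2) - b(3, 6)) = (-16/7)*(2^(3/2) - ((⅓)*6 + (⅓)*3)) = (-16*⅐)*(2*√2 - (2 + 1)) = -16*(2*√2 - 1*3)/7 = -16*(2*√2 - 3)/7 = -16*(-3 + 2*√2)/7 = 48/7 - 32*√2/7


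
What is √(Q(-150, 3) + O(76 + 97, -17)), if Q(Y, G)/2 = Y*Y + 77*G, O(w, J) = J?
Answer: √45445 ≈ 213.18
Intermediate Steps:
Q(Y, G) = 2*Y² + 154*G (Q(Y, G) = 2*(Y*Y + 77*G) = 2*(Y² + 77*G) = 2*Y² + 154*G)
√(Q(-150, 3) + O(76 + 97, -17)) = √((2*(-150)² + 154*3) - 17) = √((2*22500 + 462) - 17) = √((45000 + 462) - 17) = √(45462 - 17) = √45445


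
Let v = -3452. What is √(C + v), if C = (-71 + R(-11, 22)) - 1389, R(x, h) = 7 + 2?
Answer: I*√4903 ≈ 70.021*I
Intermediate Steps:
R(x, h) = 9
C = -1451 (C = (-71 + 9) - 1389 = -62 - 1389 = -1451)
√(C + v) = √(-1451 - 3452) = √(-4903) = I*√4903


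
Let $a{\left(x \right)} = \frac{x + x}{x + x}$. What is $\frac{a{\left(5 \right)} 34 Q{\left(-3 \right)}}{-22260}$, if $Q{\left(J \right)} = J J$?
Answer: $- \frac{51}{3710} \approx -0.013747$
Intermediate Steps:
$Q{\left(J \right)} = J^{2}$
$a{\left(x \right)} = 1$ ($a{\left(x \right)} = \frac{2 x}{2 x} = 2 x \frac{1}{2 x} = 1$)
$\frac{a{\left(5 \right)} 34 Q{\left(-3 \right)}}{-22260} = \frac{1 \cdot 34 \left(-3\right)^{2}}{-22260} = 34 \cdot 9 \left(- \frac{1}{22260}\right) = 306 \left(- \frac{1}{22260}\right) = - \frac{51}{3710}$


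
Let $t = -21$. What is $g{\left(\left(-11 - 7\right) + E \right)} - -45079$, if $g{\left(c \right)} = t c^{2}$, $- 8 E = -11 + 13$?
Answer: $\frac{609355}{16} \approx 38085.0$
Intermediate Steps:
$E = - \frac{1}{4}$ ($E = - \frac{-11 + 13}{8} = \left(- \frac{1}{8}\right) 2 = - \frac{1}{4} \approx -0.25$)
$g{\left(c \right)} = - 21 c^{2}$
$g{\left(\left(-11 - 7\right) + E \right)} - -45079 = - 21 \left(\left(-11 - 7\right) - \frac{1}{4}\right)^{2} - -45079 = - 21 \left(-18 - \frac{1}{4}\right)^{2} + 45079 = - 21 \left(- \frac{73}{4}\right)^{2} + 45079 = \left(-21\right) \frac{5329}{16} + 45079 = - \frac{111909}{16} + 45079 = \frac{609355}{16}$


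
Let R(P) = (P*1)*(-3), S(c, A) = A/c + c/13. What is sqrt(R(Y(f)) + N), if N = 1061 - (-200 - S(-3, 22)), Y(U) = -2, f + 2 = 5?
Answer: sqrt(1915602)/39 ≈ 35.489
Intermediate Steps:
f = 3 (f = -2 + 5 = 3)
S(c, A) = c/13 + A/c (S(c, A) = A/c + c*(1/13) = A/c + c/13 = c/13 + A/c)
R(P) = -3*P (R(P) = P*(-3) = -3*P)
N = 48884/39 (N = 1061 - (-200 - ((1/13)*(-3) + 22/(-3))) = 1061 - (-200 - (-3/13 + 22*(-1/3))) = 1061 - (-200 - (-3/13 - 22/3)) = 1061 - (-200 - 1*(-295/39)) = 1061 - (-200 + 295/39) = 1061 - 1*(-7505/39) = 1061 + 7505/39 = 48884/39 ≈ 1253.4)
sqrt(R(Y(f)) + N) = sqrt(-3*(-2) + 48884/39) = sqrt(6 + 48884/39) = sqrt(49118/39) = sqrt(1915602)/39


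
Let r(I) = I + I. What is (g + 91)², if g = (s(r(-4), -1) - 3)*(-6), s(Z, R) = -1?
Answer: 13225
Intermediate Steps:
r(I) = 2*I
g = 24 (g = (-1 - 3)*(-6) = -4*(-6) = 24)
(g + 91)² = (24 + 91)² = 115² = 13225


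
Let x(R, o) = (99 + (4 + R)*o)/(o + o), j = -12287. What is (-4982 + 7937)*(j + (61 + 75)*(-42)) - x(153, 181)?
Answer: -9626869403/181 ≈ -5.3187e+7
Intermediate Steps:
x(R, o) = (99 + o*(4 + R))/(2*o) (x(R, o) = (99 + o*(4 + R))/((2*o)) = (99 + o*(4 + R))*(1/(2*o)) = (99 + o*(4 + R))/(2*o))
(-4982 + 7937)*(j + (61 + 75)*(-42)) - x(153, 181) = (-4982 + 7937)*(-12287 + (61 + 75)*(-42)) - (99 + 181*(4 + 153))/(2*181) = 2955*(-12287 + 136*(-42)) - (99 + 181*157)/(2*181) = 2955*(-12287 - 5712) - (99 + 28417)/(2*181) = 2955*(-17999) - 28516/(2*181) = -53187045 - 1*14258/181 = -53187045 - 14258/181 = -9626869403/181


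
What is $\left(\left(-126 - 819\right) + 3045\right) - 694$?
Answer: $1406$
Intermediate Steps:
$\left(\left(-126 - 819\right) + 3045\right) - 694 = \left(-945 + 3045\right) - 694 = 2100 - 694 = 1406$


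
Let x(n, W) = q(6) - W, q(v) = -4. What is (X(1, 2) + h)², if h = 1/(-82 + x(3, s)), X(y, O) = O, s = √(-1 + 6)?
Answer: 215972421/54626881 + 29392*√5/54626881 ≈ 3.9548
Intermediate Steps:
s = √5 ≈ 2.2361
x(n, W) = -4 - W
h = 1/(-86 - √5) (h = 1/(-82 + (-4 - √5)) = 1/(-86 - √5) ≈ -0.011333)
(X(1, 2) + h)² = (2 + (-86/7391 + √5/7391))² = (14696/7391 + √5/7391)²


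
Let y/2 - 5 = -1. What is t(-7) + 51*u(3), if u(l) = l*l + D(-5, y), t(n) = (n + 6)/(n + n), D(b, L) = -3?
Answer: 4285/14 ≈ 306.07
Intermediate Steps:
y = 8 (y = 10 + 2*(-1) = 10 - 2 = 8)
t(n) = (6 + n)/(2*n) (t(n) = (6 + n)/((2*n)) = (6 + n)*(1/(2*n)) = (6 + n)/(2*n))
u(l) = -3 + l**2 (u(l) = l*l - 3 = l**2 - 3 = -3 + l**2)
t(-7) + 51*u(3) = (1/2)*(6 - 7)/(-7) + 51*(-3 + 3**2) = (1/2)*(-1/7)*(-1) + 51*(-3 + 9) = 1/14 + 51*6 = 1/14 + 306 = 4285/14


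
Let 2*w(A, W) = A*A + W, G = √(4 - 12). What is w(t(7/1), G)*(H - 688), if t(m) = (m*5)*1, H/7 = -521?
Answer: -5310375/2 - 4335*I*√2 ≈ -2.6552e+6 - 6130.6*I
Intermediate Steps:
H = -3647 (H = 7*(-521) = -3647)
t(m) = 5*m (t(m) = (5*m)*1 = 5*m)
G = 2*I*√2 (G = √(-8) = 2*I*√2 ≈ 2.8284*I)
w(A, W) = W/2 + A²/2 (w(A, W) = (A*A + W)/2 = (A² + W)/2 = (W + A²)/2 = W/2 + A²/2)
w(t(7/1), G)*(H - 688) = ((2*I*√2)/2 + (5*(7/1))²/2)*(-3647 - 688) = (I*√2 + (5*(7*1))²/2)*(-4335) = (I*√2 + (5*7)²/2)*(-4335) = (I*√2 + (½)*35²)*(-4335) = (I*√2 + (½)*1225)*(-4335) = (I*√2 + 1225/2)*(-4335) = (1225/2 + I*√2)*(-4335) = -5310375/2 - 4335*I*√2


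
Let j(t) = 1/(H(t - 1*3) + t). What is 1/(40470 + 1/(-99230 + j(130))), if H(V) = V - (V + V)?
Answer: 297689/12047473827 ≈ 2.4710e-5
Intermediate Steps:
H(V) = -V (H(V) = V - 2*V = -V)
j(t) = ⅓ (j(t) = 1/(-(t - 1*3) + t) = 1/(-(t - 3) + t) = 1/(-(-3 + t) + t) = 1/((3 - t) + t) = 1/3 = ⅓)
1/(40470 + 1/(-99230 + j(130))) = 1/(40470 + 1/(-99230 + ⅓)) = 1/(40470 + 1/(-297689/3)) = 1/(40470 - 3/297689) = 1/(12047473827/297689) = 297689/12047473827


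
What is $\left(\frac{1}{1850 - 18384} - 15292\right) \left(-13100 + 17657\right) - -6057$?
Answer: $- \frac{164583185145}{2362} \approx -6.968 \cdot 10^{7}$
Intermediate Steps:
$\left(\frac{1}{1850 - 18384} - 15292\right) \left(-13100 + 17657\right) - -6057 = \left(\frac{1}{-16534} - 15292\right) 4557 + 6057 = \left(- \frac{1}{16534} - 15292\right) 4557 + 6057 = \left(- \frac{252837929}{16534}\right) 4557 + 6057 = - \frac{164597491779}{2362} + 6057 = - \frac{164583185145}{2362}$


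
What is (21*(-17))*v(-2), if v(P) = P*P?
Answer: -1428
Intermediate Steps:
v(P) = P**2
(21*(-17))*v(-2) = (21*(-17))*(-2)**2 = -357*4 = -1428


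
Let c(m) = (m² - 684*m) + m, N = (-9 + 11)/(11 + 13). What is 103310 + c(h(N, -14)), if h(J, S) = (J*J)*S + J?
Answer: 535608217/5184 ≈ 1.0332e+5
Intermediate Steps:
N = 1/12 (N = 2/24 = 2*(1/24) = 1/12 ≈ 0.083333)
h(J, S) = J + S*J² (h(J, S) = J²*S + J = S*J² + J = J + S*J²)
c(m) = m² - 683*m
103310 + c(h(N, -14)) = 103310 + ((1 + (1/12)*(-14))/12)*(-683 + (1 + (1/12)*(-14))/12) = 103310 + ((1 - 7/6)/12)*(-683 + (1 - 7/6)/12) = 103310 + ((1/12)*(-⅙))*(-683 + (1/12)*(-⅙)) = 103310 - (-683 - 1/72)/72 = 103310 - 1/72*(-49177/72) = 103310 + 49177/5184 = 535608217/5184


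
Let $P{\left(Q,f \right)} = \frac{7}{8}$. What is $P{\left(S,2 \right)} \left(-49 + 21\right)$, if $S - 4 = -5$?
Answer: $- \frac{49}{2} \approx -24.5$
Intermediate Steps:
$S = -1$ ($S = 4 - 5 = -1$)
$P{\left(Q,f \right)} = \frac{7}{8}$ ($P{\left(Q,f \right)} = 7 \cdot \frac{1}{8} = \frac{7}{8}$)
$P{\left(S,2 \right)} \left(-49 + 21\right) = \frac{7 \left(-49 + 21\right)}{8} = \frac{7}{8} \left(-28\right) = - \frac{49}{2}$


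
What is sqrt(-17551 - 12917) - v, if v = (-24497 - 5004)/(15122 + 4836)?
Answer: 29501/19958 + 2*I*sqrt(7617) ≈ 1.4782 + 174.55*I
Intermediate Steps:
v = -29501/19958 ≈ -1.4782
sqrt(-17551 - 12917) - v = sqrt(-17551 - 12917) - 1*(-29501/19958) = sqrt(-30468) + 29501/19958 = 2*I*sqrt(7617) + 29501/19958 = 29501/19958 + 2*I*sqrt(7617)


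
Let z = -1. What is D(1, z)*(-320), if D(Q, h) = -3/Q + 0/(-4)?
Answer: 960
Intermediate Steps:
D(Q, h) = -3/Q (D(Q, h) = -3/Q + 0*(-¼) = -3/Q + 0 = -3/Q)
D(1, z)*(-320) = -3/1*(-320) = -3*1*(-320) = -3*(-320) = 960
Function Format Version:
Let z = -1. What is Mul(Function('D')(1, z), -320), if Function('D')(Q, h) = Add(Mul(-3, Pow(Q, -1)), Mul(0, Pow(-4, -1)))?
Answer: 960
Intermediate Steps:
Function('D')(Q, h) = Mul(-3, Pow(Q, -1)) (Function('D')(Q, h) = Add(Mul(-3, Pow(Q, -1)), Mul(0, Rational(-1, 4))) = Add(Mul(-3, Pow(Q, -1)), 0) = Mul(-3, Pow(Q, -1)))
Mul(Function('D')(1, z), -320) = Mul(Mul(-3, Pow(1, -1)), -320) = Mul(Mul(-3, 1), -320) = Mul(-3, -320) = 960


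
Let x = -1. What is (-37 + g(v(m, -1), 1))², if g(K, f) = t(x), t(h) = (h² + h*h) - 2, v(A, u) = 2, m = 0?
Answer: 1369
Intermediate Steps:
t(h) = -2 + 2*h² (t(h) = (h² + h²) - 2 = 2*h² - 2 = -2 + 2*h²)
g(K, f) = 0 (g(K, f) = -2 + 2*(-1)² = -2 + 2*1 = -2 + 2 = 0)
(-37 + g(v(m, -1), 1))² = (-37 + 0)² = (-37)² = 1369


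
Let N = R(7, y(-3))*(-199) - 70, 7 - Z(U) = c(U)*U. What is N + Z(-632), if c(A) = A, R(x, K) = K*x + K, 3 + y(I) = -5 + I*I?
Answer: -401079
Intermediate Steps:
y(I) = -8 + I**2 (y(I) = -3 + (-5 + I*I) = -3 + (-5 + I**2) = -8 + I**2)
R(x, K) = K + K*x
Z(U) = 7 - U**2 (Z(U) = 7 - U*U = 7 - U**2)
N = -1662 (N = ((-8 + (-3)**2)*(1 + 7))*(-199) - 70 = ((-8 + 9)*8)*(-199) - 70 = (1*8)*(-199) - 70 = 8*(-199) - 70 = -1592 - 70 = -1662)
N + Z(-632) = -1662 + (7 - 1*(-632)**2) = -1662 + (7 - 1*399424) = -1662 + (7 - 399424) = -1662 - 399417 = -401079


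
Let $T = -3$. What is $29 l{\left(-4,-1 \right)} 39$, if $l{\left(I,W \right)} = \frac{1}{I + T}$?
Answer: $- \frac{1131}{7} \approx -161.57$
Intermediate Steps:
$l{\left(I,W \right)} = \frac{1}{-3 + I}$ ($l{\left(I,W \right)} = \frac{1}{I - 3} = \frac{1}{-3 + I}$)
$29 l{\left(-4,-1 \right)} 39 = \frac{29}{-3 - 4} \cdot 39 = \frac{29}{-7} \cdot 39 = 29 \left(- \frac{1}{7}\right) 39 = \left(- \frac{29}{7}\right) 39 = - \frac{1131}{7}$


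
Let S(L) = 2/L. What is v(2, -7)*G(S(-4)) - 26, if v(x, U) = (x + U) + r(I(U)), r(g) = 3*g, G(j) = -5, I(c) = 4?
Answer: -61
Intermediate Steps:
v(x, U) = 12 + U + x (v(x, U) = (x + U) + 3*4 = (U + x) + 12 = 12 + U + x)
v(2, -7)*G(S(-4)) - 26 = (12 - 7 + 2)*(-5) - 26 = 7*(-5) - 26 = -35 - 26 = -61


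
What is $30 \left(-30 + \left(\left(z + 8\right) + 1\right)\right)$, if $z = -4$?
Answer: $-750$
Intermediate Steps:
$30 \left(-30 + \left(\left(z + 8\right) + 1\right)\right) = 30 \left(-30 + \left(\left(-4 + 8\right) + 1\right)\right) = 30 \left(-30 + \left(4 + 1\right)\right) = 30 \left(-30 + 5\right) = 30 \left(-25\right) = -750$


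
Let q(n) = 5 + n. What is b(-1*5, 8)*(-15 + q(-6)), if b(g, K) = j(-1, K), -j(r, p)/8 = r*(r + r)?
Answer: 256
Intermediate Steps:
j(r, p) = -16*r**2 (j(r, p) = -8*r*(r + r) = -8*r*2*r = -16*r**2)
b(g, K) = -16 (b(g, K) = -16*(-1)**2 = -16*1 = -16)
b(-1*5, 8)*(-15 + q(-6)) = -16*(-15 + (5 - 6)) = -16*(-15 - 1) = -16*(-16) = 256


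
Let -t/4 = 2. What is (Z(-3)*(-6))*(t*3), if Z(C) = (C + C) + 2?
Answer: -576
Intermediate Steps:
t = -8 (t = -4*2 = -8)
Z(C) = 2 + 2*C (Z(C) = 2*C + 2 = 2 + 2*C)
(Z(-3)*(-6))*(t*3) = ((2 + 2*(-3))*(-6))*(-8*3) = ((2 - 6)*(-6))*(-24) = -4*(-6)*(-24) = 24*(-24) = -576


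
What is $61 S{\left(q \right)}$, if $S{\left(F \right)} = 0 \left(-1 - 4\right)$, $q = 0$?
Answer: $0$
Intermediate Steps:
$S{\left(F \right)} = 0$ ($S{\left(F \right)} = 0 \left(-5\right) = 0$)
$61 S{\left(q \right)} = 61 \cdot 0 = 0$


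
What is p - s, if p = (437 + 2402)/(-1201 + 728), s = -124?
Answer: 55813/473 ≈ 118.00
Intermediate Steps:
p = -2839/473 (p = 2839/(-473) = 2839*(-1/473) = -2839/473 ≈ -6.0021)
p - s = -2839/473 - 1*(-124) = -2839/473 + 124 = 55813/473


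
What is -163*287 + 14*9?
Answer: -46655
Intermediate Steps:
-163*287 + 14*9 = -46781 + 126 = -46655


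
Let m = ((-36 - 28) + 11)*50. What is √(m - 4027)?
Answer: I*√6677 ≈ 81.713*I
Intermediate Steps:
m = -2650 (m = (-64 + 11)*50 = -53*50 = -2650)
√(m - 4027) = √(-2650 - 4027) = √(-6677) = I*√6677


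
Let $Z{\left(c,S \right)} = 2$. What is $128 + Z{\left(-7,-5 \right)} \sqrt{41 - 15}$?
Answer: $128 + 2 \sqrt{26} \approx 138.2$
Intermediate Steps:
$128 + Z{\left(-7,-5 \right)} \sqrt{41 - 15} = 128 + 2 \sqrt{41 - 15} = 128 + 2 \sqrt{26}$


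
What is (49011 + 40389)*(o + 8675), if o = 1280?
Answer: 889977000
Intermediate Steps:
(49011 + 40389)*(o + 8675) = (49011 + 40389)*(1280 + 8675) = 89400*9955 = 889977000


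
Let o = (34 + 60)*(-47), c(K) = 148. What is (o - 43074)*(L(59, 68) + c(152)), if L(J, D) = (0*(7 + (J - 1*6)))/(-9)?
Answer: -7028816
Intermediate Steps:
L(J, D) = 0 (L(J, D) = (0*(7 + (J - 6)))*(-⅑) = (0*(7 + (-6 + J)))*(-⅑) = (0*(1 + J))*(-⅑) = 0*(-⅑) = 0)
o = -4418 (o = 94*(-47) = -4418)
(o - 43074)*(L(59, 68) + c(152)) = (-4418 - 43074)*(0 + 148) = -47492*148 = -7028816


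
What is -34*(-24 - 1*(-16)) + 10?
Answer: 282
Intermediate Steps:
-34*(-24 - 1*(-16)) + 10 = -34*(-24 + 16) + 10 = -34*(-8) + 10 = 272 + 10 = 282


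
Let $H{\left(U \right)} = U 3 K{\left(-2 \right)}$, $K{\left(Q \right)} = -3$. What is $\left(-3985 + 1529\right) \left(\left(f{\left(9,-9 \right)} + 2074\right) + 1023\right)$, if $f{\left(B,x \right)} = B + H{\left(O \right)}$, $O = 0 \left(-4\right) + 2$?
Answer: $-7584128$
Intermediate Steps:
$O = 2$ ($O = 0 + 2 = 2$)
$H{\left(U \right)} = - 9 U$ ($H{\left(U \right)} = U 3 \left(-3\right) = 3 U \left(-3\right) = - 9 U$)
$f{\left(B,x \right)} = -18 + B$ ($f{\left(B,x \right)} = B - 18 = -18 + B$)
$\left(-3985 + 1529\right) \left(\left(f{\left(9,-9 \right)} + 2074\right) + 1023\right) = \left(-3985 + 1529\right) \left(\left(\left(-18 + 9\right) + 2074\right) + 1023\right) = - 2456 \left(\left(-9 + 2074\right) + 1023\right) = - 2456 \left(2065 + 1023\right) = \left(-2456\right) 3088 = -7584128$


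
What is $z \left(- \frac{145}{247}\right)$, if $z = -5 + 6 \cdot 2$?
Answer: $- \frac{1015}{247} \approx -4.1093$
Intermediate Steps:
$z = 7$ ($z = -5 + 12 = 7$)
$z \left(- \frac{145}{247}\right) = 7 \left(- \frac{145}{247}\right) = - \frac{1015}{247}$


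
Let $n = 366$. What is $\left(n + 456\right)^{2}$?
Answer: $675684$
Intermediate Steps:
$\left(n + 456\right)^{2} = \left(366 + 456\right)^{2} = 822^{2} = 675684$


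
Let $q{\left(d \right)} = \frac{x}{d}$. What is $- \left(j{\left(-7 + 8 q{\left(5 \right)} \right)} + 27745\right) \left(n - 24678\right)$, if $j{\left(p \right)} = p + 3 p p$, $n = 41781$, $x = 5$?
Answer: $-474591147$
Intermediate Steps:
$q{\left(d \right)} = \frac{5}{d}$
$j{\left(p \right)} = p + 3 p^{2}$
$- \left(j{\left(-7 + 8 q{\left(5 \right)} \right)} + 27745\right) \left(n - 24678\right) = - \left(\left(-7 + 8 \cdot \frac{5}{5}\right) \left(1 + 3 \left(-7 + 8 \cdot \frac{5}{5}\right)\right) + 27745\right) \left(41781 - 24678\right) = - \left(\left(-7 + 8 \cdot 5 \cdot \frac{1}{5}\right) \left(1 + 3 \left(-7 + 8 \cdot 5 \cdot \frac{1}{5}\right)\right) + 27745\right) 17103 = - \left(\left(-7 + 8 \cdot 1\right) \left(1 + 3 \left(-7 + 8 \cdot 1\right)\right) + 27745\right) 17103 = - \left(\left(-7 + 8\right) \left(1 + 3 \left(-7 + 8\right)\right) + 27745\right) 17103 = - \left(1 \left(1 + 3 \cdot 1\right) + 27745\right) 17103 = - \left(1 \left(1 + 3\right) + 27745\right) 17103 = - \left(1 \cdot 4 + 27745\right) 17103 = - \left(4 + 27745\right) 17103 = - 27749 \cdot 17103 = \left(-1\right) 474591147 = -474591147$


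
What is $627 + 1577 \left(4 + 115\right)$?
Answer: $188290$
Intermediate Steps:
$627 + 1577 \left(4 + 115\right) = 627 + 1577 \cdot 119 = 627 + 187663 = 188290$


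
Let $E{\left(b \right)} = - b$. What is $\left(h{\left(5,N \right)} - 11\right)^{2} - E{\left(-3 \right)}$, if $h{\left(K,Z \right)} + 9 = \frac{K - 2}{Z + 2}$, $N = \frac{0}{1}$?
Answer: $\frac{1357}{4} \approx 339.25$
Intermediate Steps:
$N = 0$ ($N = 0 \cdot 1 = 0$)
$h{\left(K,Z \right)} = -9 + \frac{-2 + K}{2 + Z}$ ($h{\left(K,Z \right)} = -9 + \frac{K - 2}{Z + 2} = -9 + \frac{-2 + K}{2 + Z}$)
$\left(h{\left(5,N \right)} - 11\right)^{2} - E{\left(-3 \right)} = \left(\frac{-20 + 5 - 0}{2 + 0} - 11\right)^{2} - \left(-1\right) \left(-3\right) = \left(\frac{-20 + 5 + 0}{2} - 11\right)^{2} - 3 = \left(\frac{1}{2} \left(-15\right) - 11\right)^{2} - 3 = \left(- \frac{15}{2} - 11\right)^{2} - 3 = \left(- \frac{37}{2}\right)^{2} - 3 = \frac{1369}{4} - 3 = \frac{1357}{4}$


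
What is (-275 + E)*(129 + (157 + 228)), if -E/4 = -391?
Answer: 662546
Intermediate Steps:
E = 1564 (E = -4*(-391) = 1564)
(-275 + E)*(129 + (157 + 228)) = (-275 + 1564)*(129 + (157 + 228)) = 1289*(129 + 385) = 1289*514 = 662546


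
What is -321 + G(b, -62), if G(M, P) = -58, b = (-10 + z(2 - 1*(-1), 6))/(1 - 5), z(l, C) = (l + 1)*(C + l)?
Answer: -379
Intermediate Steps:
z(l, C) = (1 + l)*(C + l)
b = -13/2 (b = (-10 + (6 + (2 - 1*(-1)) + (2 - 1*(-1))² + 6*(2 - 1*(-1))))/(1 - 5) = (-10 + (6 + (2 + 1) + (2 + 1)² + 6*(2 + 1)))/(-4) = (-10 + (6 + 3 + 3² + 6*3))*(-¼) = (-10 + (6 + 3 + 9 + 18))*(-¼) = (-10 + 36)*(-¼) = 26*(-¼) = -13/2 ≈ -6.5000)
-321 + G(b, -62) = -321 - 58 = -379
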